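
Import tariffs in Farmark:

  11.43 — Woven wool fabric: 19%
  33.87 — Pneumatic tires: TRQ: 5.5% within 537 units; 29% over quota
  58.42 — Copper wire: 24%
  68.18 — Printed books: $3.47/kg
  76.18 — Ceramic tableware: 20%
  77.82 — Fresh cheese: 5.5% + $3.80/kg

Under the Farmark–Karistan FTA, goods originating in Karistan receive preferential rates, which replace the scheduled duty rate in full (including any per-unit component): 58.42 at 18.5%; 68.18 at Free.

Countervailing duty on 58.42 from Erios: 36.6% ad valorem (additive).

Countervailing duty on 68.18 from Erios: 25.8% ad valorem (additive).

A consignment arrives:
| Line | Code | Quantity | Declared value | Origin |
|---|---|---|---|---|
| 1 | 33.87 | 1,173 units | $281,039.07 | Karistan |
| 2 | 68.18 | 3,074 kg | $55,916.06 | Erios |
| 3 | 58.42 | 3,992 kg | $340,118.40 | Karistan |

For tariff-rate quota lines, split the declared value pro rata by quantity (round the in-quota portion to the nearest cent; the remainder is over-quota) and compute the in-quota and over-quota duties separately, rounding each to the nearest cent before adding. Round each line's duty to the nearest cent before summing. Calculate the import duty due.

Line 1 (33.87, Karistan, 1,173 units, $281,039.07):
Code 33.87 is under a tariff-rate quota (threshold 537 units). In-quota: 537 units at 5.5%; over-quota: 636 units at 29%.
Pro-rata value split: in-quota = $281,039.07 × 537/1,173 = $128,659.83; over-quota = $281,039.07 − $128,659.83 = $152,379.24.
In-quota duty = $128,659.83 × 5.5% = $7,076.29. Over-quota duty = $152,379.24 × 29% = $44,189.98.
Line duty = $7,076.29 + $44,189.98 = $51,266.27.
Line 2 (68.18, Erios, 3,074 kg, $55,916.06):
Base rate for 68.18 is $3.47/kg.
68.18 has an FTA preferential rate, but origin Erios is not Karistan; base rate stands.
Additional duty on 68.18 from Erios: +25.8% ad valorem. Applied ad valorem rate = 25.8%.
Duty = $55,916.06 × 25.8% + 3,074 × $3.47 = $25,093.12.
Line 3 (58.42, Karistan, 3,992 kg, $340,118.40):
Base rate for 58.42 is 24%.
Origin Karistan qualifies under the Farmark–Karistan agreement and 58.42 is covered: preferential rate 18.5% applies instead.
The additional-duty order on 58.42 targets Erios, not Karistan; it does not apply.
Duty = $340,118.40 × 18.5% = $62,921.90.
Total = $51,266.27 + $25,093.12 + $62,921.90 = $139,281.29.

$139,281.29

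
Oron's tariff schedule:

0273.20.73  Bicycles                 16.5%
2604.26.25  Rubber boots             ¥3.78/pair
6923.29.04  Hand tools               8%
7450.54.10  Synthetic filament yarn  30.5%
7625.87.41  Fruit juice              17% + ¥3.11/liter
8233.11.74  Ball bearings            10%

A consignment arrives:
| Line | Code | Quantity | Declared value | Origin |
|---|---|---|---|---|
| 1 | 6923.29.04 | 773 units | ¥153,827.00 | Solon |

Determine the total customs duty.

¥12,306.16

Line 1 (6923.29.04, Solon, 773 units, ¥153,827.00):
Base rate for 6923.29.04 is 8%.
Duty = ¥153,827.00 × 8% = ¥12,306.16.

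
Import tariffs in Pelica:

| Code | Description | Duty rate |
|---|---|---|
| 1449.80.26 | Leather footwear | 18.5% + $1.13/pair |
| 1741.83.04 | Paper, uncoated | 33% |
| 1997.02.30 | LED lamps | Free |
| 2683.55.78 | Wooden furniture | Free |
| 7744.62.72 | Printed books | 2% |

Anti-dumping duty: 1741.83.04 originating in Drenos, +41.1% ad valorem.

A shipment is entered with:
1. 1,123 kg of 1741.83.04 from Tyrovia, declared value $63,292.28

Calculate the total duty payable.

$20,886.45

Line 1 (1741.83.04, Tyrovia, 1,123 kg, $63,292.28):
Base rate for 1741.83.04 is 33%.
The additional-duty order on 1741.83.04 targets Drenos, not Tyrovia; it does not apply.
Duty = $63,292.28 × 33% = $20,886.45.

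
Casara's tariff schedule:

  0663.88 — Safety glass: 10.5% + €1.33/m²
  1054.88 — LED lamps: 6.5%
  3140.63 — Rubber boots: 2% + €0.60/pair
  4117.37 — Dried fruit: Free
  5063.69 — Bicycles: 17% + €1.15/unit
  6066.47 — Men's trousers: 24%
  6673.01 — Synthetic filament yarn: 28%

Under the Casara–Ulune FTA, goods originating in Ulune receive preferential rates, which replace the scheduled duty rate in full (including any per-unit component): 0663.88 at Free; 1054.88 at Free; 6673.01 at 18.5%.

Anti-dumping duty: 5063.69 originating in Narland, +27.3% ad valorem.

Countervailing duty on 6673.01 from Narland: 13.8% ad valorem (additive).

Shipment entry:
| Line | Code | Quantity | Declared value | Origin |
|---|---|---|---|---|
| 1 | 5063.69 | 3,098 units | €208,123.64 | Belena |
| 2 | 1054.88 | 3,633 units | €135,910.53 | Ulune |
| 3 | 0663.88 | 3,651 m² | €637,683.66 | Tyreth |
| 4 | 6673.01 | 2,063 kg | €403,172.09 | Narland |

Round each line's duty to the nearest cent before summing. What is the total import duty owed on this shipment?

€279,282.26

Line 1 (5063.69, Belena, 3,098 units, €208,123.64):
Base rate for 5063.69 is 17% + €1.15/unit.
The additional-duty order on 5063.69 targets Narland, not Belena; it does not apply.
Duty = €208,123.64 × 17% + 3,098 × €1.15 = €38,943.72.
Line 2 (1054.88, Ulune, 3,633 units, €135,910.53):
Base rate for 1054.88 is 6.5%.
Origin Ulune qualifies under the Casara–Ulune agreement and 1054.88 is covered: preferential rate Free applies instead.
Duty = €135,910.53 × 0% = €0.00.
Line 3 (0663.88, Tyreth, 3,651 m², €637,683.66):
Base rate for 0663.88 is 10.5% + €1.33/m².
0663.88 has an FTA preferential rate, but origin Tyreth is not Ulune; base rate stands.
Duty = €637,683.66 × 10.5% + 3,651 × €1.33 = €71,812.61.
Line 4 (6673.01, Narland, 2,063 kg, €403,172.09):
Base rate for 6673.01 is 28%.
6673.01 has an FTA preferential rate, but origin Narland is not Ulune; base rate stands.
Additional duty on 6673.01 from Narland: +13.8%. Applied ad valorem rate: 28% + 13.8% = 41.8%.
Duty = €403,172.09 × 41.8% = €168,525.93.
Total = €38,943.72 + €0.00 + €71,812.61 + €168,525.93 = €279,282.26.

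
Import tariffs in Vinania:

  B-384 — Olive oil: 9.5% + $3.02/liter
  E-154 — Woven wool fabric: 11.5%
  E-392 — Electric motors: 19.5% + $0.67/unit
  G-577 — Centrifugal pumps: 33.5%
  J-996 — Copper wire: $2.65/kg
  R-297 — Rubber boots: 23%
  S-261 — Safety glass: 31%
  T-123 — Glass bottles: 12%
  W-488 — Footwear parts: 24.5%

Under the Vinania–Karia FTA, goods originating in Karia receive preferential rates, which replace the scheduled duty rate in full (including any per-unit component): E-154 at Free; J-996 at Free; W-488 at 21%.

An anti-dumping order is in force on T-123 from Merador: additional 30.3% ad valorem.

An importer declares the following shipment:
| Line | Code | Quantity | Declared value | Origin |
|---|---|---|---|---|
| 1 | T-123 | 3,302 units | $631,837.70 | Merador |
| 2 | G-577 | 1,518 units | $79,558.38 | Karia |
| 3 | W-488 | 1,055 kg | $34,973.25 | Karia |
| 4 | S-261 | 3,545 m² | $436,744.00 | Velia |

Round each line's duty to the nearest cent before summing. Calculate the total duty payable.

Line 1 (T-123, Merador, 3,302 units, $631,837.70):
Base rate for T-123 is 12%.
Additional duty on T-123 from Merador: +30.3%. Applied ad valorem rate: 12% + 30.3% = 42.3%.
Duty = $631,837.70 × 42.3% = $267,267.35.
Line 2 (G-577, Karia, 1,518 units, $79,558.38):
Base rate for G-577 is 33.5%.
Origin Karia is the FTA partner but G-577 is not on the preference list; base rate stands.
Duty = $79,558.38 × 33.5% = $26,652.06.
Line 3 (W-488, Karia, 1,055 kg, $34,973.25):
Base rate for W-488 is 24.5%.
Origin Karia qualifies under the Vinania–Karia agreement and W-488 is covered: preferential rate 21% applies instead.
Duty = $34,973.25 × 21% = $7,344.38.
Line 4 (S-261, Velia, 3,545 m², $436,744.00):
Base rate for S-261 is 31%.
Duty = $436,744.00 × 31% = $135,390.64.
Total = $267,267.35 + $26,652.06 + $7,344.38 + $135,390.64 = $436,654.43.

$436,654.43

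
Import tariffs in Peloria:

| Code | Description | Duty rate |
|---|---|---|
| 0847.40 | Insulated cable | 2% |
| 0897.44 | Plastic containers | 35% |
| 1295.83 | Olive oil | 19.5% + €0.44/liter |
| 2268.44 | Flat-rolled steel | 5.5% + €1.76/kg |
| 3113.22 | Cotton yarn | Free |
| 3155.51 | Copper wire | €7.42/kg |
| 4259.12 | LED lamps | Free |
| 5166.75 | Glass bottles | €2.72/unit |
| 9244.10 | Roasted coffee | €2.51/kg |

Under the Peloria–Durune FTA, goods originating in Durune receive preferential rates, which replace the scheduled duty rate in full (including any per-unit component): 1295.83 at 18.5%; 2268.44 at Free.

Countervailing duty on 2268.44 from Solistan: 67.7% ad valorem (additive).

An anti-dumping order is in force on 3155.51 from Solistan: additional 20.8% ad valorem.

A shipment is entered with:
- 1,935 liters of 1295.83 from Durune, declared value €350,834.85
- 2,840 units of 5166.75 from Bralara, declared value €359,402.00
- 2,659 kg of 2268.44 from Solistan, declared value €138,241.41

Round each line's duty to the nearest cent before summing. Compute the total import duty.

€178,501.80

Line 1 (1295.83, Durune, 1,935 liters, €350,834.85):
Base rate for 1295.83 is 19.5% + €0.44/liter.
Origin Durune qualifies under the Peloria–Durune agreement and 1295.83 is covered: preferential rate 18.5% applies instead.
Duty = €350,834.85 × 18.5% = €64,904.45.
Line 2 (5166.75, Bralara, 2,840 units, €359,402.00):
Base rate for 5166.75 is €2.72/unit.
Duty = 2,840 × €2.72 = €7,724.80.
Line 3 (2268.44, Solistan, 2,659 kg, €138,241.41):
Base rate for 2268.44 is 5.5% + €1.76/kg.
2268.44 has an FTA preferential rate, but origin Solistan is not Durune; base rate stands.
Additional duty on 2268.44 from Solistan: +67.7%. Applied ad valorem rate: 5.5% + 67.7% = 73.2%.
Duty = €138,241.41 × 73.2% + 2,659 × €1.76 = €105,872.55.
Total = €64,904.45 + €7,724.80 + €105,872.55 = €178,501.80.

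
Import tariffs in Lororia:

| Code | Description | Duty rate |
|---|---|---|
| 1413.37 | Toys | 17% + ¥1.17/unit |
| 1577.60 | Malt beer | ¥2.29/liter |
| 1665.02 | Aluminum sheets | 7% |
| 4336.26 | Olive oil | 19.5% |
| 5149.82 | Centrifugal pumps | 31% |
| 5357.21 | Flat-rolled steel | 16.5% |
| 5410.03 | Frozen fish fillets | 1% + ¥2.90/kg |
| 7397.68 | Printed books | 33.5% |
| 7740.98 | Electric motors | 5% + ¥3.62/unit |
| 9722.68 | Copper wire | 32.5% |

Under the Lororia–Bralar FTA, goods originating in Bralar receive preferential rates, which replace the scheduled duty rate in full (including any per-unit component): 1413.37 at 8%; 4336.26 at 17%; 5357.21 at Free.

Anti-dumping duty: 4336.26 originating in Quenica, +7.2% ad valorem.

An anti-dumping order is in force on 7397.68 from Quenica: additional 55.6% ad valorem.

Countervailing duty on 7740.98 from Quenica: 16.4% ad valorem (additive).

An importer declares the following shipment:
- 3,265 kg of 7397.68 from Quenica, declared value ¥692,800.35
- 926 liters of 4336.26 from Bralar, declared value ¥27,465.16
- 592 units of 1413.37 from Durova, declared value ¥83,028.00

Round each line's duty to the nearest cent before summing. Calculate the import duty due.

¥636,761.59

Line 1 (7397.68, Quenica, 3,265 kg, ¥692,800.35):
Base rate for 7397.68 is 33.5%.
Additional duty on 7397.68 from Quenica: +55.6%. Applied ad valorem rate: 33.5% + 55.6% = 89.1%.
Duty = ¥692,800.35 × 89.1% = ¥617,285.11.
Line 2 (4336.26, Bralar, 926 liters, ¥27,465.16):
Base rate for 4336.26 is 19.5%.
Origin Bralar qualifies under the Lororia–Bralar agreement and 4336.26 is covered: preferential rate 17% applies instead.
The additional-duty order on 4336.26 targets Quenica, not Bralar; it does not apply.
Duty = ¥27,465.16 × 17% = ¥4,669.08.
Line 3 (1413.37, Durova, 592 units, ¥83,028.00):
Base rate for 1413.37 is 17% + ¥1.17/unit.
1413.37 has an FTA preferential rate, but origin Durova is not Bralar; base rate stands.
Duty = ¥83,028.00 × 17% + 592 × ¥1.17 = ¥14,807.40.
Total = ¥617,285.11 + ¥4,669.08 + ¥14,807.40 = ¥636,761.59.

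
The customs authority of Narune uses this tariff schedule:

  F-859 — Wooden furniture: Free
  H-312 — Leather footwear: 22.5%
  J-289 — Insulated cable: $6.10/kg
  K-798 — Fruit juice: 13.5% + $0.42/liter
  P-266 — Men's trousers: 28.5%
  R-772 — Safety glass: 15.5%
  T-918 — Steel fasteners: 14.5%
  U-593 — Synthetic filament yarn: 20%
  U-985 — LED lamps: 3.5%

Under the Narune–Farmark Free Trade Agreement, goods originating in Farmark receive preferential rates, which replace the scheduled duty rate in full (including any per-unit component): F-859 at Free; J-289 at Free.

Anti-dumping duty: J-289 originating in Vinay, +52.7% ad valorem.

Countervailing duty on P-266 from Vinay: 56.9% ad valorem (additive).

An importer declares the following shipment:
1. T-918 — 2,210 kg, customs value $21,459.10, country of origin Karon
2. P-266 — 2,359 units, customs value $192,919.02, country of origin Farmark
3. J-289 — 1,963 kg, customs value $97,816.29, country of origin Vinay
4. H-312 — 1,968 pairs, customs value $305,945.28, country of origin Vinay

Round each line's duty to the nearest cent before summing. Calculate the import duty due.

$190,454.66

Line 1 (T-918, Karon, 2,210 kg, $21,459.10):
Base rate for T-918 is 14.5%.
Duty = $21,459.10 × 14.5% = $3,111.57.
Line 2 (P-266, Farmark, 2,359 units, $192,919.02):
Base rate for P-266 is 28.5%.
Origin Farmark is the FTA partner but P-266 is not on the preference list; base rate stands.
The additional-duty order on P-266 targets Vinay, not Farmark; it does not apply.
Duty = $192,919.02 × 28.5% = $54,981.92.
Line 3 (J-289, Vinay, 1,963 kg, $97,816.29):
Base rate for J-289 is $6.10/kg.
J-289 has an FTA preferential rate, but origin Vinay is not Farmark; base rate stands.
Additional duty on J-289 from Vinay: +52.7% ad valorem. Applied ad valorem rate = 52.7%.
Duty = $97,816.29 × 52.7% + 1,963 × $6.10 = $63,523.48.
Line 4 (H-312, Vinay, 1,968 pairs, $305,945.28):
Base rate for H-312 is 22.5%.
Duty = $305,945.28 × 22.5% = $68,837.69.
Total = $3,111.57 + $54,981.92 + $63,523.48 + $68,837.69 = $190,454.66.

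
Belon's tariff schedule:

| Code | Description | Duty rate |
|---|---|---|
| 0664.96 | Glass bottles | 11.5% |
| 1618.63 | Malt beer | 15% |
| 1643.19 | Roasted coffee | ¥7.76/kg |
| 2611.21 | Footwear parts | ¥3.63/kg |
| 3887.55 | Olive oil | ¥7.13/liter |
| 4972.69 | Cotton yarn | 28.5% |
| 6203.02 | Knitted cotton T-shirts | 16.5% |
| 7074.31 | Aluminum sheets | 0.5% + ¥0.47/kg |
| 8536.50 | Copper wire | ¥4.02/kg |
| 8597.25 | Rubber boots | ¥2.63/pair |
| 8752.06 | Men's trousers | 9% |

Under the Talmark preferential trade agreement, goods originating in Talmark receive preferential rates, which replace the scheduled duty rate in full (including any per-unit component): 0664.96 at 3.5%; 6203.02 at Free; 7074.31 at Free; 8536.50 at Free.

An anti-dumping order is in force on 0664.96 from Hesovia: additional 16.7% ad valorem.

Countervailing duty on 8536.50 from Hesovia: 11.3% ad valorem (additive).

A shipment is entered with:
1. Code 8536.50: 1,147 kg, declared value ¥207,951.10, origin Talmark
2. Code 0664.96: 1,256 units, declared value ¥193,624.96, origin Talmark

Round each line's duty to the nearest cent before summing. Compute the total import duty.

Line 1 (8536.50, Talmark, 1,147 kg, ¥207,951.10):
Base rate for 8536.50 is ¥4.02/kg.
Origin Talmark qualifies under the Belon–Talmark agreement and 8536.50 is covered: preferential rate Free applies instead.
The additional-duty order on 8536.50 targets Hesovia, not Talmark; it does not apply.
Duty = ¥207,951.10 × 0% = ¥0.00.
Line 2 (0664.96, Talmark, 1,256 units, ¥193,624.96):
Base rate for 0664.96 is 11.5%.
Origin Talmark qualifies under the Belon–Talmark agreement and 0664.96 is covered: preferential rate 3.5% applies instead.
The additional-duty order on 0664.96 targets Hesovia, not Talmark; it does not apply.
Duty = ¥193,624.96 × 3.5% = ¥6,776.87.
Total = ¥0.00 + ¥6,776.87 = ¥6,776.87.

¥6,776.87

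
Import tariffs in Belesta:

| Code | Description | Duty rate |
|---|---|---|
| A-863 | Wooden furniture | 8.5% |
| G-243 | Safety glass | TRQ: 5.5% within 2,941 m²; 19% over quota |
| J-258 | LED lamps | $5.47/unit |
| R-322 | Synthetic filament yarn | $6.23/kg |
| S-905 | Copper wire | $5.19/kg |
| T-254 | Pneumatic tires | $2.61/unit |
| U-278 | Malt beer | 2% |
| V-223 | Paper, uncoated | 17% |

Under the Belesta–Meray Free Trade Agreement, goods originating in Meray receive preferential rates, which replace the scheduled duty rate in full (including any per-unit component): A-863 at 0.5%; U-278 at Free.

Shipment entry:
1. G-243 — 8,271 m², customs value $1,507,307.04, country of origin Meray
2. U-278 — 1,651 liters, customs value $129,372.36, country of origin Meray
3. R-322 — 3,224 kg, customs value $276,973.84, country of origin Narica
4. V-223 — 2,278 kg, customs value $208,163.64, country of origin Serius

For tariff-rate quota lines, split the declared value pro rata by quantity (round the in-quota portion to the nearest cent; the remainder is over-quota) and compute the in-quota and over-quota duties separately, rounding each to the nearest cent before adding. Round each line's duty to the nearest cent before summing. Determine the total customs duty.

$269,506.02

Line 1 (G-243, Meray, 8,271 m², $1,507,307.04):
Code G-243 is under a tariff-rate quota (threshold 2,941 m²). In-quota: 2,941 m² at 5.5%; over-quota: 5,330 m² at 19%.
Pro-rata value split: in-quota = $1,507,307.04 × 2,941/8,271 = $535,967.84; over-quota = $1,507,307.04 − $535,967.84 = $971,339.20.
In-quota duty = $535,967.84 × 5.5% = $29,478.23. Over-quota duty = $971,339.20 × 19% = $184,554.45.
Line duty = $29,478.23 + $184,554.45 = $214,032.68.
Line 2 (U-278, Meray, 1,651 liters, $129,372.36):
Base rate for U-278 is 2%.
Origin Meray qualifies under the Belesta–Meray agreement and U-278 is covered: preferential rate Free applies instead.
Duty = $129,372.36 × 0% = $0.00.
Line 3 (R-322, Narica, 3,224 kg, $276,973.84):
Base rate for R-322 is $6.23/kg.
Duty = 3,224 × $6.23 = $20,085.52.
Line 4 (V-223, Serius, 2,278 kg, $208,163.64):
Base rate for V-223 is 17%.
Duty = $208,163.64 × 17% = $35,387.82.
Total = $214,032.68 + $0.00 + $20,085.52 + $35,387.82 = $269,506.02.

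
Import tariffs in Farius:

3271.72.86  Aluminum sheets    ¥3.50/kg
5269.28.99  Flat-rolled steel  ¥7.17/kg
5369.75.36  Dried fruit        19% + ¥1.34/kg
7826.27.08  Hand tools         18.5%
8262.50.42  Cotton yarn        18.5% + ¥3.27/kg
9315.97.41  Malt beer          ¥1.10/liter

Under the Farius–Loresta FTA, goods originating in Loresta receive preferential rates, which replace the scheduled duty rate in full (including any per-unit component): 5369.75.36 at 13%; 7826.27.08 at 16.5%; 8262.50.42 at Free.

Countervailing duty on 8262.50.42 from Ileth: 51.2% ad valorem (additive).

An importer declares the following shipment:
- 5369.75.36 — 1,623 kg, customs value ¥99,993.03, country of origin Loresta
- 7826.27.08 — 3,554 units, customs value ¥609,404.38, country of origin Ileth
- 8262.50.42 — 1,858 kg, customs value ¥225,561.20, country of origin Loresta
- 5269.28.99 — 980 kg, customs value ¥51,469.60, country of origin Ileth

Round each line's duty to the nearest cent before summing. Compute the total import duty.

¥132,765.50

Line 1 (5369.75.36, Loresta, 1,623 kg, ¥99,993.03):
Base rate for 5369.75.36 is 19% + ¥1.34/kg.
Origin Loresta qualifies under the Farius–Loresta agreement and 5369.75.36 is covered: preferential rate 13% applies instead.
Duty = ¥99,993.03 × 13% = ¥12,999.09.
Line 2 (7826.27.08, Ileth, 3,554 units, ¥609,404.38):
Base rate for 7826.27.08 is 18.5%.
7826.27.08 has an FTA preferential rate, but origin Ileth is not Loresta; base rate stands.
Duty = ¥609,404.38 × 18.5% = ¥112,739.81.
Line 3 (8262.50.42, Loresta, 1,858 kg, ¥225,561.20):
Base rate for 8262.50.42 is 18.5% + ¥3.27/kg.
Origin Loresta qualifies under the Farius–Loresta agreement and 8262.50.42 is covered: preferential rate Free applies instead.
The additional-duty order on 8262.50.42 targets Ileth, not Loresta; it does not apply.
Duty = ¥225,561.20 × 0% = ¥0.00.
Line 4 (5269.28.99, Ileth, 980 kg, ¥51,469.60):
Base rate for 5269.28.99 is ¥7.17/kg.
Duty = 980 × ¥7.17 = ¥7,026.60.
Total = ¥12,999.09 + ¥112,739.81 + ¥0.00 + ¥7,026.60 = ¥132,765.50.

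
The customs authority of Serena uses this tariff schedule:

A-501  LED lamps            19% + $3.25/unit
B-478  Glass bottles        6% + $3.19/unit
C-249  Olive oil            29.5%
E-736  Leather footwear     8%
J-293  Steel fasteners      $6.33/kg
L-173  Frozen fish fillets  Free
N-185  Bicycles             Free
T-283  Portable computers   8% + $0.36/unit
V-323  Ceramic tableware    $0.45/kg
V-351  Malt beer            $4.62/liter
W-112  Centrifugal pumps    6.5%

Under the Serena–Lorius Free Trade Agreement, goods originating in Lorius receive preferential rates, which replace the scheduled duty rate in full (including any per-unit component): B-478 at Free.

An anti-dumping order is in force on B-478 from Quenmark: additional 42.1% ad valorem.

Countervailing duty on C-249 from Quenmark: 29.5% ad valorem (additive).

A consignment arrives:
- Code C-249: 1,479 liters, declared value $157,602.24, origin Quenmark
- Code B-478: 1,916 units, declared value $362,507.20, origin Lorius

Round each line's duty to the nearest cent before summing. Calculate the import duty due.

Line 1 (C-249, Quenmark, 1,479 liters, $157,602.24):
Base rate for C-249 is 29.5%.
Additional duty on C-249 from Quenmark: +29.5%. Applied ad valorem rate: 29.5% + 29.5% = 59%.
Duty = $157,602.24 × 59% = $92,985.32.
Line 2 (B-478, Lorius, 1,916 units, $362,507.20):
Base rate for B-478 is 6% + $3.19/unit.
Origin Lorius qualifies under the Serena–Lorius agreement and B-478 is covered: preferential rate Free applies instead.
The additional-duty order on B-478 targets Quenmark, not Lorius; it does not apply.
Duty = $362,507.20 × 0% = $0.00.
Total = $92,985.32 + $0.00 = $92,985.32.

$92,985.32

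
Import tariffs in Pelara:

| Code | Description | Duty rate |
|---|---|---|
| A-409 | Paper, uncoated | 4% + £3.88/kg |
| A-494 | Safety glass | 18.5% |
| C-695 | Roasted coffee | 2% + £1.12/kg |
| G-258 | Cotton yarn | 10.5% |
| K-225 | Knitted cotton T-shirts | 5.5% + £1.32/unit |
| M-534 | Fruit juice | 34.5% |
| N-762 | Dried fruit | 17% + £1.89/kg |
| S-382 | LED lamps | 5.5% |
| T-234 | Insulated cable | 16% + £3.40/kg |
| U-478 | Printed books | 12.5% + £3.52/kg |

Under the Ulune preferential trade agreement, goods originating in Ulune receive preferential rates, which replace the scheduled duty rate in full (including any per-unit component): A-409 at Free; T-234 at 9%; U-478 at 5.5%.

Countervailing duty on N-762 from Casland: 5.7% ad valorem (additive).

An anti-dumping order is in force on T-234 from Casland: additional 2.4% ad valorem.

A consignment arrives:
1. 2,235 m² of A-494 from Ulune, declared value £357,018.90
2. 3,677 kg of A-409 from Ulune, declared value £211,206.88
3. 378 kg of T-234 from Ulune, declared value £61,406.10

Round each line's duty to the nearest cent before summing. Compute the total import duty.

Line 1 (A-494, Ulune, 2,235 m², £357,018.90):
Base rate for A-494 is 18.5%.
Origin Ulune is the FTA partner but A-494 is not on the preference list; base rate stands.
Duty = £357,018.90 × 18.5% = £66,048.50.
Line 2 (A-409, Ulune, 3,677 kg, £211,206.88):
Base rate for A-409 is 4% + £3.88/kg.
Origin Ulune qualifies under the Pelara–Ulune agreement and A-409 is covered: preferential rate Free applies instead.
Duty = £211,206.88 × 0% = £0.00.
Line 3 (T-234, Ulune, 378 kg, £61,406.10):
Base rate for T-234 is 16% + £3.40/kg.
Origin Ulune qualifies under the Pelara–Ulune agreement and T-234 is covered: preferential rate 9% applies instead.
The additional-duty order on T-234 targets Casland, not Ulune; it does not apply.
Duty = £61,406.10 × 9% = £5,526.55.
Total = £66,048.50 + £0.00 + £5,526.55 = £71,575.05.

£71,575.05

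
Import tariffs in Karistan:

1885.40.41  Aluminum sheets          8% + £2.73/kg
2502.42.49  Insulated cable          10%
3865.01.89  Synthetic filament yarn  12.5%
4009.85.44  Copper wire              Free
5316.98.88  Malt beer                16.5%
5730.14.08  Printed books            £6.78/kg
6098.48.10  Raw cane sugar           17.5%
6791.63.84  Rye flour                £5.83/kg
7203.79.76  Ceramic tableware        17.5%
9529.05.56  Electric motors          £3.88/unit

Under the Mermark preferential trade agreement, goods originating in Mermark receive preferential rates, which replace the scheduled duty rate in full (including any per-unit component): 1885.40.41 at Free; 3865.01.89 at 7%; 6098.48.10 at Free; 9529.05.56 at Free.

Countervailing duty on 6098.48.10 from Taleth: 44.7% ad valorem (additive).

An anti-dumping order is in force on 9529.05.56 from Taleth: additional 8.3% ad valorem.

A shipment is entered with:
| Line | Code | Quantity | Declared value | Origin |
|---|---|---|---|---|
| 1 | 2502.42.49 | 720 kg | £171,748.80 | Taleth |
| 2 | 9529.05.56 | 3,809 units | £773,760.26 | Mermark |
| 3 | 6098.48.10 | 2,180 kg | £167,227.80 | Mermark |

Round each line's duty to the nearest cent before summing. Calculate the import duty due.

Line 1 (2502.42.49, Taleth, 720 kg, £171,748.80):
Base rate for 2502.42.49 is 10%.
Duty = £171,748.80 × 10% = £17,174.88.
Line 2 (9529.05.56, Mermark, 3,809 units, £773,760.26):
Base rate for 9529.05.56 is £3.88/unit.
Origin Mermark qualifies under the Karistan–Mermark agreement and 9529.05.56 is covered: preferential rate Free applies instead.
The additional-duty order on 9529.05.56 targets Taleth, not Mermark; it does not apply.
Duty = £773,760.26 × 0% = £0.00.
Line 3 (6098.48.10, Mermark, 2,180 kg, £167,227.80):
Base rate for 6098.48.10 is 17.5%.
Origin Mermark qualifies under the Karistan–Mermark agreement and 6098.48.10 is covered: preferential rate Free applies instead.
The additional-duty order on 6098.48.10 targets Taleth, not Mermark; it does not apply.
Duty = £167,227.80 × 0% = £0.00.
Total = £17,174.88 + £0.00 + £0.00 = £17,174.88.

£17,174.88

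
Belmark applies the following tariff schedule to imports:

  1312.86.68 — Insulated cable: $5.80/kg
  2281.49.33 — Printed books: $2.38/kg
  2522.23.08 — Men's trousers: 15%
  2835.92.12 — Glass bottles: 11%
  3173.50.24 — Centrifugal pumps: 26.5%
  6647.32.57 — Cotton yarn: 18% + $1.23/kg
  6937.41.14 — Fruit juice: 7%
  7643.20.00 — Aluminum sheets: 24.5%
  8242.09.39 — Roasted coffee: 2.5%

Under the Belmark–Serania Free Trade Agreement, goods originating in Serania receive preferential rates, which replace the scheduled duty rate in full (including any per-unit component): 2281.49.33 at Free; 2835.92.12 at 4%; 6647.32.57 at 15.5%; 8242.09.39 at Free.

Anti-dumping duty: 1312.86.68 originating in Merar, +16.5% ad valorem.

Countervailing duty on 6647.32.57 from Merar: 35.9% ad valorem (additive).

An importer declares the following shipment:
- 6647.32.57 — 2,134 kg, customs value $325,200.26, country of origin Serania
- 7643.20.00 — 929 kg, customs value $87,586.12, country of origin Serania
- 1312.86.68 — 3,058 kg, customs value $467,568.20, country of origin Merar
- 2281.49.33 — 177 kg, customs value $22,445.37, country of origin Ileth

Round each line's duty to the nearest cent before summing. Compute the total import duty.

Line 1 (6647.32.57, Serania, 2,134 kg, $325,200.26):
Base rate for 6647.32.57 is 18% + $1.23/kg.
Origin Serania qualifies under the Belmark–Serania agreement and 6647.32.57 is covered: preferential rate 15.5% applies instead.
The additional-duty order on 6647.32.57 targets Merar, not Serania; it does not apply.
Duty = $325,200.26 × 15.5% = $50,406.04.
Line 2 (7643.20.00, Serania, 929 kg, $87,586.12):
Base rate for 7643.20.00 is 24.5%.
Origin Serania is the FTA partner but 7643.20.00 is not on the preference list; base rate stands.
Duty = $87,586.12 × 24.5% = $21,458.60.
Line 3 (1312.86.68, Merar, 3,058 kg, $467,568.20):
Base rate for 1312.86.68 is $5.80/kg.
Additional duty on 1312.86.68 from Merar: +16.5% ad valorem. Applied ad valorem rate = 16.5%.
Duty = $467,568.20 × 16.5% + 3,058 × $5.80 = $94,885.15.
Line 4 (2281.49.33, Ileth, 177 kg, $22,445.37):
Base rate for 2281.49.33 is $2.38/kg.
2281.49.33 has an FTA preferential rate, but origin Ileth is not Serania; base rate stands.
Duty = 177 × $2.38 = $421.26.
Total = $50,406.04 + $21,458.60 + $94,885.15 + $421.26 = $167,171.05.

$167,171.05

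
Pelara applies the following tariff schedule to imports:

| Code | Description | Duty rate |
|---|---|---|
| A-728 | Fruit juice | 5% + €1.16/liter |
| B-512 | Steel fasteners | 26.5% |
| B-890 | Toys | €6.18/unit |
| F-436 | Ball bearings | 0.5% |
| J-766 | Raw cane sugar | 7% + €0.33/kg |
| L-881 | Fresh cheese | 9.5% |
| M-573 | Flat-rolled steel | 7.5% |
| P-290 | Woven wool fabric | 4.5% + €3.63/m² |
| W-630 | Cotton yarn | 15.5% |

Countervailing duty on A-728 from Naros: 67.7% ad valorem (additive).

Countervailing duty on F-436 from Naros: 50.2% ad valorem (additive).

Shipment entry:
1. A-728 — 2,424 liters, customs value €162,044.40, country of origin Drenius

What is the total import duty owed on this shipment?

€10,914.06

Line 1 (A-728, Drenius, 2,424 liters, €162,044.40):
Base rate for A-728 is 5% + €1.16/liter.
The additional-duty order on A-728 targets Naros, not Drenius; it does not apply.
Duty = €162,044.40 × 5% + 2,424 × €1.16 = €10,914.06.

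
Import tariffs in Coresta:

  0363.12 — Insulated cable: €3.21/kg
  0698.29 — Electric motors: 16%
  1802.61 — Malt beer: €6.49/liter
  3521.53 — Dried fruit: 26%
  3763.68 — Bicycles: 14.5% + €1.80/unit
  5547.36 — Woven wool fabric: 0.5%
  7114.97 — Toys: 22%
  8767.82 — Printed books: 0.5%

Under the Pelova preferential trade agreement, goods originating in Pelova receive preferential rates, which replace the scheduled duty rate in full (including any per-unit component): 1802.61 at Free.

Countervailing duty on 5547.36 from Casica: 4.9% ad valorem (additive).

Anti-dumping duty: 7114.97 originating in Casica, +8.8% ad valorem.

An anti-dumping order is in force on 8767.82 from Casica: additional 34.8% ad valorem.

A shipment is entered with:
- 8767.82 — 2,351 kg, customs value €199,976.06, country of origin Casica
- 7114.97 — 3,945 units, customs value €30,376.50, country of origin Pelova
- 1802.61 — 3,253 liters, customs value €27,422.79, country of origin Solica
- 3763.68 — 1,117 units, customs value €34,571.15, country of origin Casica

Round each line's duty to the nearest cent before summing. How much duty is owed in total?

Line 1 (8767.82, Casica, 2,351 kg, €199,976.06):
Base rate for 8767.82 is 0.5%.
Additional duty on 8767.82 from Casica: +34.8%. Applied ad valorem rate: 0.5% + 34.8% = 35.3%.
Duty = €199,976.06 × 35.3% = €70,591.55.
Line 2 (7114.97, Pelova, 3,945 units, €30,376.50):
Base rate for 7114.97 is 22%.
Origin Pelova is the FTA partner but 7114.97 is not on the preference list; base rate stands.
The additional-duty order on 7114.97 targets Casica, not Pelova; it does not apply.
Duty = €30,376.50 × 22% = €6,682.83.
Line 3 (1802.61, Solica, 3,253 liters, €27,422.79):
Base rate for 1802.61 is €6.49/liter.
1802.61 has an FTA preferential rate, but origin Solica is not Pelova; base rate stands.
Duty = 3,253 × €6.49 = €21,111.97.
Line 4 (3763.68, Casica, 1,117 units, €34,571.15):
Base rate for 3763.68 is 14.5% + €1.80/unit.
Duty = €34,571.15 × 14.5% + 1,117 × €1.80 = €7,023.42.
Total = €70,591.55 + €6,682.83 + €21,111.97 + €7,023.42 = €105,409.77.

€105,409.77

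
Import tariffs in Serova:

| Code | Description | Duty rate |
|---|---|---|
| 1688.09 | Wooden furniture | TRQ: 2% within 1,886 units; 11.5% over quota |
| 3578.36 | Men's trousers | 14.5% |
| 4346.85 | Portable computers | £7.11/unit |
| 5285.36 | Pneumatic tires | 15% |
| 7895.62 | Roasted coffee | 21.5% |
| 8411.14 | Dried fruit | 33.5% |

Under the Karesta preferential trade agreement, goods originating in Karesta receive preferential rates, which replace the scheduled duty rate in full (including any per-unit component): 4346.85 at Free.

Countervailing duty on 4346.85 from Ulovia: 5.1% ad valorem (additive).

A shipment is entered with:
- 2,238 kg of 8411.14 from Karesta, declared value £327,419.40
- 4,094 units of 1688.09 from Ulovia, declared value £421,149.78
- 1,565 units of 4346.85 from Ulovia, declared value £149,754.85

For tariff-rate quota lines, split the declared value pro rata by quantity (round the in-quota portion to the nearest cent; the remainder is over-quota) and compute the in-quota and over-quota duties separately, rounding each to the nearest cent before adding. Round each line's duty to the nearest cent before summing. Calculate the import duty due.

£158,451.16

Line 1 (8411.14, Karesta, 2,238 kg, £327,419.40):
Base rate for 8411.14 is 33.5%.
Origin Karesta is the FTA partner but 8411.14 is not on the preference list; base rate stands.
Duty = £327,419.40 × 33.5% = £109,685.50.
Line 2 (1688.09, Ulovia, 4,094 units, £421,149.78):
Code 1688.09 is under a tariff-rate quota (threshold 1,886 units). In-quota: 1,886 units at 2%; over-quota: 2,208 units at 11.5%.
Pro-rata value split: in-quota = £421,149.78 × 1,886/4,094 = £194,012.82; over-quota = £421,149.78 − £194,012.82 = £227,136.96.
In-quota duty = £194,012.82 × 2% = £3,880.26. Over-quota duty = £227,136.96 × 11.5% = £26,120.75.
Line duty = £3,880.26 + £26,120.75 = £30,001.01.
Line 3 (4346.85, Ulovia, 1,565 units, £149,754.85):
Base rate for 4346.85 is £7.11/unit.
4346.85 has an FTA preferential rate, but origin Ulovia is not Karesta; base rate stands.
Additional duty on 4346.85 from Ulovia: +5.1% ad valorem. Applied ad valorem rate = 5.1%.
Duty = £149,754.85 × 5.1% + 1,565 × £7.11 = £18,764.65.
Total = £109,685.50 + £30,001.01 + £18,764.65 = £158,451.16.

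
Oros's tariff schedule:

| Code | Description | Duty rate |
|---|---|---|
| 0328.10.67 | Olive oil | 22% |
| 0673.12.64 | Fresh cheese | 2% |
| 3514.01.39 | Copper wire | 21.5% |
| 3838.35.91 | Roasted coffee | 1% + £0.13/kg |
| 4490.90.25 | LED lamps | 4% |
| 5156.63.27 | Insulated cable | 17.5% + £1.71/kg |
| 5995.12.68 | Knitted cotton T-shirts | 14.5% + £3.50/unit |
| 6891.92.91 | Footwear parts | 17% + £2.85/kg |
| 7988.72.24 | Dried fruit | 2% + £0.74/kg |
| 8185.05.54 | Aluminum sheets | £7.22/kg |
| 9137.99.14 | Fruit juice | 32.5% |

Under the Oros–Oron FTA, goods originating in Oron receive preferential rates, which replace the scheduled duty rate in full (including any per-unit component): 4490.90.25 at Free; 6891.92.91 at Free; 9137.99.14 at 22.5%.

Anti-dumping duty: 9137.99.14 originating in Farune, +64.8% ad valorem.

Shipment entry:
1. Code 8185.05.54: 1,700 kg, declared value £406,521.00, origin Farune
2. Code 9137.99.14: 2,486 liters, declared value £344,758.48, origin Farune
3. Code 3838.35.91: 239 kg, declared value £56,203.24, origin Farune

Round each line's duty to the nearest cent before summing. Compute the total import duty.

Line 1 (8185.05.54, Farune, 1,700 kg, £406,521.00):
Base rate for 8185.05.54 is £7.22/kg.
Duty = 1,700 × £7.22 = £12,274.00.
Line 2 (9137.99.14, Farune, 2,486 liters, £344,758.48):
Base rate for 9137.99.14 is 32.5%.
9137.99.14 has an FTA preferential rate, but origin Farune is not Oron; base rate stands.
Additional duty on 9137.99.14 from Farune: +64.8%. Applied ad valorem rate: 32.5% + 64.8% = 97.3%.
Duty = £344,758.48 × 97.3% = £335,450.00.
Line 3 (3838.35.91, Farune, 239 kg, £56,203.24):
Base rate for 3838.35.91 is 1% + £0.13/kg.
Duty = £56,203.24 × 1% + 239 × £0.13 = £593.10.
Total = £12,274.00 + £335,450.00 + £593.10 = £348,317.10.

£348,317.10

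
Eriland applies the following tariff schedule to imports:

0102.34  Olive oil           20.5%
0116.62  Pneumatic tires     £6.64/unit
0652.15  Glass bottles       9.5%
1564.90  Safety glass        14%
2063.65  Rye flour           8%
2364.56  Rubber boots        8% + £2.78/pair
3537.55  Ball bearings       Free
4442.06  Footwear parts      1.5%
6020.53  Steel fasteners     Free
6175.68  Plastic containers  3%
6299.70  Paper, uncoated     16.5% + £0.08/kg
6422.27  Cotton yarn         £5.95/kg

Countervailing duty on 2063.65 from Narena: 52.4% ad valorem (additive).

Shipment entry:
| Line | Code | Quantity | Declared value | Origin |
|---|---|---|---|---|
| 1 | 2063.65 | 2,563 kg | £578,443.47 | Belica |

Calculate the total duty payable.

Line 1 (2063.65, Belica, 2,563 kg, £578,443.47):
Base rate for 2063.65 is 8%.
The additional-duty order on 2063.65 targets Narena, not Belica; it does not apply.
Duty = £578,443.47 × 8% = £46,275.48.

£46,275.48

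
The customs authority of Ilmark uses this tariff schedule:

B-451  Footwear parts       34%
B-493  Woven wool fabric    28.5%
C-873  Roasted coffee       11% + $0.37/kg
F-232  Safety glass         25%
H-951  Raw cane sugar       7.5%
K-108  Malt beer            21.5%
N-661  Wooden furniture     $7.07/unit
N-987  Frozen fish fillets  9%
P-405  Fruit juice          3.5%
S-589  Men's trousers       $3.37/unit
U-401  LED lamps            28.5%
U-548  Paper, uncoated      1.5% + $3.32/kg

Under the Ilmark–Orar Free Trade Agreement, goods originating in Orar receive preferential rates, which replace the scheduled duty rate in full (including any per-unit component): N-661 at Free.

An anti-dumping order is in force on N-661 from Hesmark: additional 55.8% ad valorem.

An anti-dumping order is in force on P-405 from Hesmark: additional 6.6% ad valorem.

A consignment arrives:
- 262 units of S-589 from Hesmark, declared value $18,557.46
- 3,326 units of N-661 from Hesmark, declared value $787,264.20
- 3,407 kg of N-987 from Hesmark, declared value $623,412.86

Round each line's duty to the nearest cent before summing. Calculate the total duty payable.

Line 1 (S-589, Hesmark, 262 units, $18,557.46):
Base rate for S-589 is $3.37/unit.
Duty = 262 × $3.37 = $882.94.
Line 2 (N-661, Hesmark, 3,326 units, $787,264.20):
Base rate for N-661 is $7.07/unit.
N-661 has an FTA preferential rate, but origin Hesmark is not Orar; base rate stands.
Additional duty on N-661 from Hesmark: +55.8% ad valorem. Applied ad valorem rate = 55.8%.
Duty = $787,264.20 × 55.8% + 3,326 × $7.07 = $462,808.24.
Line 3 (N-987, Hesmark, 3,407 kg, $623,412.86):
Base rate for N-987 is 9%.
Duty = $623,412.86 × 9% = $56,107.16.
Total = $882.94 + $462,808.24 + $56,107.16 = $519,798.34.

$519,798.34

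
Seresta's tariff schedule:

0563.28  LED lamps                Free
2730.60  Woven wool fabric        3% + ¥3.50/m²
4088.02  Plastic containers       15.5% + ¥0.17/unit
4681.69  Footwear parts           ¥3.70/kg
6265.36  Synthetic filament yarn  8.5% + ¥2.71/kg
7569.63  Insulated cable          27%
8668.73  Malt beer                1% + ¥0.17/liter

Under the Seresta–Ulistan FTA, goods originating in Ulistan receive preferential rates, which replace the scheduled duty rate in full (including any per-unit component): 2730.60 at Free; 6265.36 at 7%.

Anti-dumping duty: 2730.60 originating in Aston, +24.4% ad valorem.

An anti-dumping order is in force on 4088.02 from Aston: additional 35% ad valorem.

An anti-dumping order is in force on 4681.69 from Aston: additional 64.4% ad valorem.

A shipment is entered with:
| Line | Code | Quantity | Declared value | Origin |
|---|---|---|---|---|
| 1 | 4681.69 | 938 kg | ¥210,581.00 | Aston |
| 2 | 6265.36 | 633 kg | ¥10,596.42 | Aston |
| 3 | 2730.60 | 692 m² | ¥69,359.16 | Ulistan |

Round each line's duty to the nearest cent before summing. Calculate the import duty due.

¥141,700.89

Line 1 (4681.69, Aston, 938 kg, ¥210,581.00):
Base rate for 4681.69 is ¥3.70/kg.
Additional duty on 4681.69 from Aston: +64.4% ad valorem. Applied ad valorem rate = 64.4%.
Duty = ¥210,581.00 × 64.4% + 938 × ¥3.70 = ¥139,084.76.
Line 2 (6265.36, Aston, 633 kg, ¥10,596.42):
Base rate for 6265.36 is 8.5% + ¥2.71/kg.
6265.36 has an FTA preferential rate, but origin Aston is not Ulistan; base rate stands.
Duty = ¥10,596.42 × 8.5% + 633 × ¥2.71 = ¥2,616.13.
Line 3 (2730.60, Ulistan, 692 m², ¥69,359.16):
Base rate for 2730.60 is 3% + ¥3.50/m².
Origin Ulistan qualifies under the Seresta–Ulistan agreement and 2730.60 is covered: preferential rate Free applies instead.
The additional-duty order on 2730.60 targets Aston, not Ulistan; it does not apply.
Duty = ¥69,359.16 × 0% = ¥0.00.
Total = ¥139,084.76 + ¥2,616.13 + ¥0.00 = ¥141,700.89.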